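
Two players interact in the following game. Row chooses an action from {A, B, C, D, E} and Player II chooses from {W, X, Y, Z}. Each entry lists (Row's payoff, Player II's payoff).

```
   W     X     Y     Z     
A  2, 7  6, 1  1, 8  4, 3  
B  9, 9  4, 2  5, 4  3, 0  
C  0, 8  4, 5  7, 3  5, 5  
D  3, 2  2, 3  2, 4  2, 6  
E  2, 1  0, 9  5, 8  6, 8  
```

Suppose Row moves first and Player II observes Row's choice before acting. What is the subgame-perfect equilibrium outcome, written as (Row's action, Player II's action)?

Work backward from Player II's decision.
- A: Player II compares 7, 1, 8, 3 and picks Y; Row would get 1.
- B: Player II compares 9, 2, 4, 0 and picks W; Row would get 9.
- C: Player II compares 8, 5, 3, 5 and picks W; Row would get 0.
- D: Player II compares 2, 3, 4, 6 and picks Z; Row would get 2.
- E: Player II compares 1, 9, 8, 8 and picks X; Row would get 0.
Row's induced payoffs are 1, 9, 0, 2, 0, so Row commits to B. Subgame-perfect outcome: (B, W) with payoffs (9, 9).

(B, W)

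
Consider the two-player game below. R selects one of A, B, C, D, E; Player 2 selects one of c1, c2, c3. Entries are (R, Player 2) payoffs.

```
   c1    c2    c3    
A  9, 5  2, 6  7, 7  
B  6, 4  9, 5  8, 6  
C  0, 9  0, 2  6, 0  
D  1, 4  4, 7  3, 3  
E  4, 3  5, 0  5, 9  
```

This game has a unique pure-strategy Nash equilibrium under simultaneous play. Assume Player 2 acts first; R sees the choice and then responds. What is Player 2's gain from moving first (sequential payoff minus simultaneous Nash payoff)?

Solve by backward induction (Player 2 leads).
- c1: R compares 9, 6, 0, 1, 4 and picks A; Player 2 would get 5.
- c2: R compares 2, 9, 0, 4, 5 and picks B; Player 2 would get 5.
- c3: R compares 7, 8, 6, 3, 5 and picks B; Player 2 would get 6.
Maximizing over 5, 5, 6, Player 2 chooses c3. Subgame-perfect outcome: (B, c3) with payoffs (8, 6).
Under simultaneous play:
R's best replies: c1→A; c2→B; c3→B.
Player 2's best replies: A→c3; B→c3; C→c1; D→c2; E→c3.
Only (B, c3) has each player best-responding; Nash payoffs (8, 6).
Player 2's commitment gain: 6 − 6 = 0.

0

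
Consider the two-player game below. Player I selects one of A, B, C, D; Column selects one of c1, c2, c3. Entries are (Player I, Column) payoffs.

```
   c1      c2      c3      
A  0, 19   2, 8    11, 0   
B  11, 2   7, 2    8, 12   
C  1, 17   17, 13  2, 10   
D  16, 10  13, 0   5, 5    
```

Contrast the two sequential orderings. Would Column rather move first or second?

first

If Player I leads: Column's best replies are A→c1, B→c3, C→c1, D→c1; Player I's induced payoffs 0, 8, 1, 16; outcome (D, c1), payoffs (16, 10).
If Column leads: Player I's best replies are c1→D, c2→C, c3→A; Column's induced payoffs 10, 13, 0; outcome (C, c2), payoffs (17, 13).
Column gets 13 moving first and 10 moving second, so Column prefers to move first.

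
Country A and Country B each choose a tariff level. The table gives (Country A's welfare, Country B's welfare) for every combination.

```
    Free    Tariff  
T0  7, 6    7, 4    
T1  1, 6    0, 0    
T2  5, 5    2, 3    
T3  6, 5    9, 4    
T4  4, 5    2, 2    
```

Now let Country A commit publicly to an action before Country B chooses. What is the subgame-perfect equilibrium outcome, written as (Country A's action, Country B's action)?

(T0, Free)

Backward induction with Country A moving first.
- T0: Country B compares 6, 4 and picks Free; Country A would get 7.
- T1: Country B compares 6, 0 and picks Free; Country A would get 1.
- T2: Country B compares 5, 3 and picks Free; Country A would get 5.
- T3: Country B compares 5, 4 and picks Free; Country A would get 6.
- T4: Country B compares 5, 2 and picks Free; Country A would get 4.
Among 7, 1, 5, 6, 4, the best is 7 at T0. Subgame-perfect outcome: (T0, Free) with payoffs (7, 6).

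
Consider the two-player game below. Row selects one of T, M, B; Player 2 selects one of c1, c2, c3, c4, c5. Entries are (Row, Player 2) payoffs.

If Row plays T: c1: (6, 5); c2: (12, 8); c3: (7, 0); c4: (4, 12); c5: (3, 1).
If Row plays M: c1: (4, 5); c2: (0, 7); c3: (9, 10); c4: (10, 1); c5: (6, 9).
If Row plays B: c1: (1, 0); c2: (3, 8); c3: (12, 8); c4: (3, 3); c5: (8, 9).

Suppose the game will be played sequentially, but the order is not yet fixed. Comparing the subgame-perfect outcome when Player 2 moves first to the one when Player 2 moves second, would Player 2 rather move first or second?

second

If Row leads: Player 2's best replies are T→c4, M→c3, B→c5; Row's induced payoffs 4, 9, 8; outcome (M, c3), payoffs (9, 10).
If Player 2 leads: Row's best replies are c1→T, c2→T, c3→B, c4→M, c5→B; Player 2's induced payoffs 5, 8, 8, 1, 9; outcome (B, c5), payoffs (8, 9).
Player 2 gets 9 moving first and 10 moving second, so Player 2 prefers to move second.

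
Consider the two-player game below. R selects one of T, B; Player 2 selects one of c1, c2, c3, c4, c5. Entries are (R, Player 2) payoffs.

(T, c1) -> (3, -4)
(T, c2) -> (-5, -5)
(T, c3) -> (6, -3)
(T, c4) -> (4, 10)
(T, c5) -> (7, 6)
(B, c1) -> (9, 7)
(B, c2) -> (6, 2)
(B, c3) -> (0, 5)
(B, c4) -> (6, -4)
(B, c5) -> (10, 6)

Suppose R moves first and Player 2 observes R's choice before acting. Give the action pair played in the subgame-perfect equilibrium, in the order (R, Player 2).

(B, c1)

Solve by backward induction (R leads).
- T → Player 2 plays c4 (best of -4, -5, -3, 10, 6); R gets 4.
- B → Player 2 plays c1 (best of 7, 2, 5, -4, 6); R gets 9.
R's induced payoffs are 4, 9, so R commits to B. Subgame-perfect outcome: (B, c1) with payoffs (9, 7).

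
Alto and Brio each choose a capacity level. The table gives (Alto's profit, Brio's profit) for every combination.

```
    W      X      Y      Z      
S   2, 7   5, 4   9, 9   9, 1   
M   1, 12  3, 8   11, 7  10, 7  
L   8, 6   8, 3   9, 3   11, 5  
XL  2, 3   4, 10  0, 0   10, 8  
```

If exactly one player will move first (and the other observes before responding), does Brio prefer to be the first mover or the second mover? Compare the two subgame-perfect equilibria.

If Alto leads: Brio's best replies are S→Y, M→W, L→W, XL→X; Alto's induced payoffs 9, 1, 8, 4; outcome (S, Y), payoffs (9, 9).
If Brio leads: Alto's best replies are W→L, X→L, Y→M, Z→L; Brio's induced payoffs 6, 3, 7, 5; outcome (M, Y), payoffs (11, 7).
Brio gets 7 moving first and 9 moving second, so Brio prefers to move second.

second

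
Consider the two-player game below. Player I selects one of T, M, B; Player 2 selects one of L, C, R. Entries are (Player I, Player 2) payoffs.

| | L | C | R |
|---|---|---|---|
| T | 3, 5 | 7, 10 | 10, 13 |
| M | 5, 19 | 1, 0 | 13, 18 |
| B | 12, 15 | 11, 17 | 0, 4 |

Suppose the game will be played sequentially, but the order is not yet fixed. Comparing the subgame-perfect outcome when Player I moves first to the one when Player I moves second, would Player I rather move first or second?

second

If Player I leads: Player 2's best replies are T→R, M→L, B→C; Player I's induced payoffs 10, 5, 11; outcome (B, C), payoffs (11, 17).
If Player 2 leads: Player I's best replies are L→B, C→B, R→M; Player 2's induced payoffs 15, 17, 18; outcome (M, R), payoffs (13, 18).
Player I gets 11 moving first and 13 moving second, so Player I prefers to move second.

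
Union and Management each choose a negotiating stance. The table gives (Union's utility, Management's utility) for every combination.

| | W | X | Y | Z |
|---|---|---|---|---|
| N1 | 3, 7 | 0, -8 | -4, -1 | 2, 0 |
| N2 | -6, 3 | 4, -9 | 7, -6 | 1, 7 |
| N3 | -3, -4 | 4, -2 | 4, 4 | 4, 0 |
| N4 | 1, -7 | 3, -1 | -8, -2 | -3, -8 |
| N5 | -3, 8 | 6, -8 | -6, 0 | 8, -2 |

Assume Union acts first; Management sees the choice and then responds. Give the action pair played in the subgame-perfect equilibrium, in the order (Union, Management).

(N3, Y)

Backward induction with Union moving first.
- N1: Management compares 7, -8, -1, 0 and picks W; Union would get 3.
- N2: Management compares 3, -9, -6, 7 and picks Z; Union would get 1.
- N3: Management compares -4, -2, 4, 0 and picks Y; Union would get 4.
- N4: Management compares -7, -1, -2, -8 and picks X; Union would get 3.
- N5: Management compares 8, -8, 0, -2 and picks W; Union would get -3.
Among 3, 1, 4, 3, -3, the best is 4 at N3. Subgame-perfect outcome: (N3, Y) with payoffs (4, 4).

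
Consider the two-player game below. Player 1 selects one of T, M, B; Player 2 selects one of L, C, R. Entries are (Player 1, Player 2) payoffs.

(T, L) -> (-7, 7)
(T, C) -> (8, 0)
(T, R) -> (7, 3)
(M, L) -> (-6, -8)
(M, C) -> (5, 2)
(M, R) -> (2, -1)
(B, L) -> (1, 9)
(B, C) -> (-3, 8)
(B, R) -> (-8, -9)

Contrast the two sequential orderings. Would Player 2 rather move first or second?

first

If Player 1 leads: Player 2's best replies are T→L, M→C, B→L; Player 1's induced payoffs -7, 5, 1; outcome (M, C), payoffs (5, 2).
If Player 2 leads: Player 1's best replies are L→B, C→T, R→T; Player 2's induced payoffs 9, 0, 3; outcome (B, L), payoffs (1, 9).
Player 2 gets 9 moving first and 2 moving second, so Player 2 prefers to move first.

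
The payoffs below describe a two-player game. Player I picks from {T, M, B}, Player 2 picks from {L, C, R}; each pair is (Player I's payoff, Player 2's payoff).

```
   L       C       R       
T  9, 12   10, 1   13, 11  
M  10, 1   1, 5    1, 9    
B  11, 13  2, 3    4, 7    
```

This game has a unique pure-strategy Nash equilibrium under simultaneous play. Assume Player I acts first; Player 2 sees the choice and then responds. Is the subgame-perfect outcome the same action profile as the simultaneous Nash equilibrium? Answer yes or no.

Backward induction with Player I moving first.
- T → Player 2 plays L (best of 12, 1, 11); Player I gets 9.
- M → Player 2 plays R (best of 1, 5, 9); Player I gets 1.
- B → Player 2 plays L (best of 13, 3, 7); Player I gets 11.
Maximizing over 9, 1, 11, Player I chooses B. Subgame-perfect outcome: (B, L) with payoffs (11, 13).
Now find the simultaneous Nash equilibrium.
Player I's best replies: L→B; C→T; R→T.
Player 2's best replies: T→L; M→R; B→L.
Only (B, L) has each player best-responding; Nash payoffs (11, 13).
Sequential outcome (B, L) coincides with the Nash profile (B, L).

yes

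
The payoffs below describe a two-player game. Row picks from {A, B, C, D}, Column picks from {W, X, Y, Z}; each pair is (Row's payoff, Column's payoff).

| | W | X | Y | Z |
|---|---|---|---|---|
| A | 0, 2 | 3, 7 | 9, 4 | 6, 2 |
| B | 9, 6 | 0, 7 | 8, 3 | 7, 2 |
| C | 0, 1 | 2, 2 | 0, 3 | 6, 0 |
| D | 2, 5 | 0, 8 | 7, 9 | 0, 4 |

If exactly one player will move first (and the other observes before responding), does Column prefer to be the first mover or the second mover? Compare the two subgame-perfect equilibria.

second

If Row leads: Column's best replies are A→X, B→X, C→Y, D→Y; Row's induced payoffs 3, 0, 0, 7; outcome (D, Y), payoffs (7, 9).
If Column leads: Row's best replies are W→B, X→A, Y→A, Z→B; Column's induced payoffs 6, 7, 4, 2; outcome (A, X), payoffs (3, 7).
Column gets 7 moving first and 9 moving second, so Column prefers to move second.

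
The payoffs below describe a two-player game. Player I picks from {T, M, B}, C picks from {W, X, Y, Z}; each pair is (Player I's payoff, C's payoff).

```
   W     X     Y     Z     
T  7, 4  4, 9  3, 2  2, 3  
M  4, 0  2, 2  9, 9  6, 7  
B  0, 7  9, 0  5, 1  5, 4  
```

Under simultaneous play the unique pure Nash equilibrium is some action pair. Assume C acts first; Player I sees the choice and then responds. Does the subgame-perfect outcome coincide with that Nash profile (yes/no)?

Backward induction with C moving first.
- W: Player I compares 7, 4, 0 and picks T; C would get 4.
- X: Player I compares 4, 2, 9 and picks B; C would get 0.
- Y: Player I compares 3, 9, 5 and picks M; C would get 9.
- Z: Player I compares 2, 6, 5 and picks M; C would get 7.
Among 4, 0, 9, 7, the best is 9 at Y. Subgame-perfect outcome: (M, Y) with payoffs (9, 9).
Now find the simultaneous Nash equilibrium.
Player I's best replies: W→T; X→B; Y→M; Z→M.
C's best replies: T→X; M→Y; B→W.
The unique mutual best reply is (M, Y), giving (9, 9).
Sequential outcome (M, Y) coincides with the Nash profile (M, Y).

yes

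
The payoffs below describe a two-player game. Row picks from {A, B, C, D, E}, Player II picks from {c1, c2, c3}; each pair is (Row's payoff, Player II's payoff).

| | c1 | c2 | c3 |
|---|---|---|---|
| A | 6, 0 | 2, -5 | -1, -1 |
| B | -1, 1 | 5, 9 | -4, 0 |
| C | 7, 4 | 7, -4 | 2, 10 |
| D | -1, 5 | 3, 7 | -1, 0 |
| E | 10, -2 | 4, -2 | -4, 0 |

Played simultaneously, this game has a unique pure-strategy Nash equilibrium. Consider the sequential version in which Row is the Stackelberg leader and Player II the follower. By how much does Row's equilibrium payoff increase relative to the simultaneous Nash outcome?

4

Player II best-responds to each possible Row move:
- A → Player II plays c1 (best of 0, -5, -1); Row gets 6.
- B → Player II plays c2 (best of 1, 9, 0); Row gets 5.
- C → Player II plays c3 (best of 4, -4, 10); Row gets 2.
- D → Player II plays c2 (best of 5, 7, 0); Row gets 3.
- E → Player II plays c3 (best of -2, -2, 0); Row gets -4.
Row's induced payoffs are 6, 5, 2, 3, -4, so Row commits to A. Subgame-perfect outcome: (A, c1) with payoffs (6, 0).
Under simultaneous play:
Row's best replies: c1→E; c2→C; c3→C.
Player II's best replies: A→c1; B→c2; C→c3; D→c2; E→c3.
The unique mutual best reply is (C, c3), giving (2, 10).
Row's commitment gain: 6 − 2 = 4.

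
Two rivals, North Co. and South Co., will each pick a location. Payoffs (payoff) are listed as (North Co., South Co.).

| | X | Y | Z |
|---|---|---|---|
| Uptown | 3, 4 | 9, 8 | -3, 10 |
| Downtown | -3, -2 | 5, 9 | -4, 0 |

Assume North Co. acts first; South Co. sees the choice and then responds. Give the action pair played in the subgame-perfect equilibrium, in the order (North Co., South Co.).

Backward induction with North Co. moving first.
- Uptown: South Co. compares 4, 8, 10 and picks Z; North Co. would get -3.
- Downtown: South Co. compares -2, 9, 0 and picks Y; North Co. would get 5.
North Co.'s induced payoffs are -3, 5, so North Co. commits to Downtown. Subgame-perfect outcome: (Downtown, Y) with payoffs (5, 9).

(Downtown, Y)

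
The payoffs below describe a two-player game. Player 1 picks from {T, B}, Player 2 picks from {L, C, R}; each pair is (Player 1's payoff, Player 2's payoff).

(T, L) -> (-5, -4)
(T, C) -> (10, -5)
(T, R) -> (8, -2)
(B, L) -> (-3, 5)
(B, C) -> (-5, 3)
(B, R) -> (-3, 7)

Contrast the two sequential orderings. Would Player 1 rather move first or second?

If Player 1 leads: Player 2's best replies are T→R, B→R; Player 1's induced payoffs 8, -3; outcome (T, R), payoffs (8, -2).
If Player 2 leads: Player 1's best replies are L→B, C→T, R→T; Player 2's induced payoffs 5, -5, -2; outcome (B, L), payoffs (-3, 5).
Player 1 gets 8 moving first and -3 moving second, so Player 1 prefers to move first.

first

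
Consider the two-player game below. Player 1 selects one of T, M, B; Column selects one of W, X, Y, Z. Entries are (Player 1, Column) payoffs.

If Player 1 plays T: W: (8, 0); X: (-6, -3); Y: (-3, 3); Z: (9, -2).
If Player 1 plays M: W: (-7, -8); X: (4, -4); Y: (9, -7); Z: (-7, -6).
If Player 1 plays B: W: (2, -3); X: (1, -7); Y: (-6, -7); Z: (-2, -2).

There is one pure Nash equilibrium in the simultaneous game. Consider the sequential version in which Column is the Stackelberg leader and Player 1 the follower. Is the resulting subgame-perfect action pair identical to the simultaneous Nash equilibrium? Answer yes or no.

no

Backward induction with Column moving first.
- W: Player 1 compares 8, -7, 2 and picks T; Column would get 0.
- X: Player 1 compares -6, 4, 1 and picks M; Column would get -4.
- Y: Player 1 compares -3, 9, -6 and picks M; Column would get -7.
- Z: Player 1 compares 9, -7, -2 and picks T; Column would get -2.
Maximizing over 0, -4, -7, -2, Column chooses W. Subgame-perfect outcome: (T, W) with payoffs (8, 0).
Now find the simultaneous Nash equilibrium.
Player 1's best replies: W→T; X→M; Y→M; Z→T.
Column's best replies: T→Y; M→X; B→Z.
Only (M, X) has each player best-responding; Nash payoffs (4, -4).
Sequential outcome (T, W) differs from the Nash profile (M, X).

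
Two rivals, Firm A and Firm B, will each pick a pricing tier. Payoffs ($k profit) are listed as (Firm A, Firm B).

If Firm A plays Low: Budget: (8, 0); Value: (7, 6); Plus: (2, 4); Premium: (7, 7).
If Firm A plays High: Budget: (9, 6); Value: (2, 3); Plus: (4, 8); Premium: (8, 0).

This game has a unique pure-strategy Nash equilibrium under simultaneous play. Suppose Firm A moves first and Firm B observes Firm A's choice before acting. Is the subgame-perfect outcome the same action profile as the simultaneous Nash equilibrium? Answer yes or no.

no

Solve by backward induction (Firm A leads).
- Low → Firm B plays Premium (best of 0, 6, 4, 7); Firm A gets 7.
- High → Firm B plays Plus (best of 6, 3, 8, 0); Firm A gets 4.
Among 7, 4, the best is 7 at Low. Subgame-perfect outcome: (Low, Premium) with payoffs (7, 7).
For the simultaneous game, intersect best replies.
Firm A's best replies: Budget→High; Value→Low; Plus→High; Premium→High.
Firm B's best replies: Low→Premium; High→Plus.
Only (High, Plus) has each player best-responding; Nash payoffs (4, 8).
Sequential outcome (Low, Premium) differs from the Nash profile (High, Plus).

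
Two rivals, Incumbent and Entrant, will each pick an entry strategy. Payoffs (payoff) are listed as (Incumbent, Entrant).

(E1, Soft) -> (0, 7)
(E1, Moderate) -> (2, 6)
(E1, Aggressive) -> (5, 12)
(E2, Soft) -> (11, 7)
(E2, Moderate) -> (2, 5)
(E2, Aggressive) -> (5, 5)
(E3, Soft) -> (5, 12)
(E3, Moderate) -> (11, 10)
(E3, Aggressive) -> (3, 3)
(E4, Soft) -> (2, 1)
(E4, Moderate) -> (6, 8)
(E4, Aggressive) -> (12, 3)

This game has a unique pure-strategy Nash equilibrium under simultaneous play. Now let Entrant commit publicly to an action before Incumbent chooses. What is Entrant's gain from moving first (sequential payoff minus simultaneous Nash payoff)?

Work backward from Incumbent's decision.
- Soft: BR = E2, leader payoff 7.
- Moderate: BR = E3, leader payoff 10.
- Aggressive: BR = E4, leader payoff 3.
Among 7, 10, 3, the best is 10 at Moderate. Subgame-perfect outcome: (E3, Moderate) with payoffs (11, 10).
Now find the simultaneous Nash equilibrium.
Incumbent's best replies: Soft→E2; Moderate→E3; Aggressive→E4.
Entrant's best replies: E1→Aggressive; E2→Soft; E3→Soft; E4→Moderate.
Only (E2, Soft) has each player best-responding; Nash payoffs (11, 7).
Entrant's commitment gain: 10 − 7 = 3.

3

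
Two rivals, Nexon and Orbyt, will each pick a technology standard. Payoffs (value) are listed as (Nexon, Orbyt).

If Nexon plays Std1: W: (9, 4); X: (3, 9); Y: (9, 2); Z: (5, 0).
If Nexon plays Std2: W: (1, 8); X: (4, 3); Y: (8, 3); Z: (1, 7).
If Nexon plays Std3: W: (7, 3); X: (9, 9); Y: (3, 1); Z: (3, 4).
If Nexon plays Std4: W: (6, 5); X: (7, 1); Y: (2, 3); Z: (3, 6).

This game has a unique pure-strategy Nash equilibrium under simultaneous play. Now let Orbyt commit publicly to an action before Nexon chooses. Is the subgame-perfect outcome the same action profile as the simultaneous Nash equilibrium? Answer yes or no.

yes

Solve by backward induction (Orbyt leads).
- W: BR = Std1, leader payoff 4.
- X: BR = Std3, leader payoff 9.
- Y: BR = Std1, leader payoff 2.
- Z: BR = Std1, leader payoff 0.
Orbyt's induced payoffs are 4, 9, 2, 0, so Orbyt commits to X. Subgame-perfect outcome: (Std3, X) with payoffs (9, 9).
For the simultaneous game, intersect best replies.
Nexon's best replies: W→Std1; X→Std3; Y→Std1; Z→Std1.
Orbyt's best replies: Std1→X; Std2→W; Std3→X; Std4→Z.
The unique mutual best reply is (Std3, X), giving (9, 9).
Sequential outcome (Std3, X) coincides with the Nash profile (Std3, X).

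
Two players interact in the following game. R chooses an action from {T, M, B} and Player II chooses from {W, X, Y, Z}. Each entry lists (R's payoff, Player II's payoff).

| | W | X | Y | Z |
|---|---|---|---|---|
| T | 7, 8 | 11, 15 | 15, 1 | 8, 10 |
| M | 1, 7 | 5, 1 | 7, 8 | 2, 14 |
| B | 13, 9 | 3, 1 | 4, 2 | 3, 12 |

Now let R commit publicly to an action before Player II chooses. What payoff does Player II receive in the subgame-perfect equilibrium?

15

Work backward from Player II's decision.
- T → Player II plays X (best of 8, 15, 1, 10); R gets 11.
- M → Player II plays Z (best of 7, 1, 8, 14); R gets 2.
- B → Player II plays Z (best of 9, 1, 2, 12); R gets 3.
Maximizing over 11, 2, 3, R chooses T. Subgame-perfect outcome: (T, X) with payoffs (11, 15).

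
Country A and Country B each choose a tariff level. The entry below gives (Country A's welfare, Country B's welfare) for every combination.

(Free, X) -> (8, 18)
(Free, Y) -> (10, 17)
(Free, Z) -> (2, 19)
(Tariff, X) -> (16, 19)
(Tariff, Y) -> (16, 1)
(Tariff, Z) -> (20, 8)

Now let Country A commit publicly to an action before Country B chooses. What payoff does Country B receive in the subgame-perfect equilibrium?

19

Backward induction with Country A moving first.
- Free: Country B compares 18, 17, 19 and picks Z; Country A would get 2.
- Tariff: Country B compares 19, 1, 8 and picks X; Country A would get 16.
Among 2, 16, the best is 16 at Tariff. Subgame-perfect outcome: (Tariff, X) with payoffs (16, 19).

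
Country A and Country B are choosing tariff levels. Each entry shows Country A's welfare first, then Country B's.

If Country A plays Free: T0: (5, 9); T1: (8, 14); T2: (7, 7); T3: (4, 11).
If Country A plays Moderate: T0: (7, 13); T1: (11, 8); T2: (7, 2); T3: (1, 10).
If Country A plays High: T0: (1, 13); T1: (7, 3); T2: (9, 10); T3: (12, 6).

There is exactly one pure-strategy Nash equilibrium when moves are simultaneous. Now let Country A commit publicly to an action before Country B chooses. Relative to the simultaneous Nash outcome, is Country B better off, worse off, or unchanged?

better off

Country B best-responds to each possible Country A move:
- Free: BR = T1, leader payoff 8.
- Moderate: BR = T0, leader payoff 7.
- High: BR = T0, leader payoff 1.
Maximizing over 8, 7, 1, Country A chooses Free. Subgame-perfect outcome: (Free, T1) with payoffs (8, 14).
Under simultaneous play:
Country A's best replies: T0→Moderate; T1→Moderate; T2→High; T3→High.
Country B's best replies: Free→T1; Moderate→T0; High→T0.
The unique mutual best reply is (Moderate, T0), giving (7, 13).
Country B earns 14 sequentially versus 13 at the Nash outcome: better off.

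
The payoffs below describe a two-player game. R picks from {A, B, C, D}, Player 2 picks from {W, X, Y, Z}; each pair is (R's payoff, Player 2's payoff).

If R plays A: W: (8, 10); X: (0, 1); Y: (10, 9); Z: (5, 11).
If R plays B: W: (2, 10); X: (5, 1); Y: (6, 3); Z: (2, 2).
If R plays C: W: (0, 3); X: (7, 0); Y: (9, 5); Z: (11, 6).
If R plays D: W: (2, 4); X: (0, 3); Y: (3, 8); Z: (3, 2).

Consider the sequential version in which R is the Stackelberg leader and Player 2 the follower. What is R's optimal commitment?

Work backward from Player 2's decision.
- A: BR = Z, leader payoff 5.
- B: BR = W, leader payoff 2.
- C: BR = Z, leader payoff 11.
- D: BR = Y, leader payoff 3.
R's induced payoffs are 5, 2, 11, 3, so R commits to C. Subgame-perfect outcome: (C, Z) with payoffs (11, 6).

C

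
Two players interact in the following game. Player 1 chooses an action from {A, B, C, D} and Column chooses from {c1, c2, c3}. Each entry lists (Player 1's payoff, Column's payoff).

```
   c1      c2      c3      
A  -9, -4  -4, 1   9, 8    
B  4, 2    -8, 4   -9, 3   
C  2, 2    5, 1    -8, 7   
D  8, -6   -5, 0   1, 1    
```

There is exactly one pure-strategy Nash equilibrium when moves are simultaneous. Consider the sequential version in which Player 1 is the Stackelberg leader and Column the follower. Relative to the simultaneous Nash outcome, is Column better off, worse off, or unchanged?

Backward induction with Player 1 moving first.
- A → Column plays c3 (best of -4, 1, 8); Player 1 gets 9.
- B → Column plays c2 (best of 2, 4, 3); Player 1 gets -8.
- C → Column plays c3 (best of 2, 1, 7); Player 1 gets -8.
- D → Column plays c3 (best of -6, 0, 1); Player 1 gets 1.
Player 1's induced payoffs are 9, -8, -8, 1, so Player 1 commits to A. Subgame-perfect outcome: (A, c3) with payoffs (9, 8).
For the simultaneous game, intersect best replies.
Player 1's best replies: c1→D; c2→C; c3→A.
Column's best replies: A→c3; B→c2; C→c3; D→c3.
The unique mutual best reply is (A, c3), giving (9, 8).
Column earns 8 sequentially versus 8 at the Nash outcome: unchanged.

unchanged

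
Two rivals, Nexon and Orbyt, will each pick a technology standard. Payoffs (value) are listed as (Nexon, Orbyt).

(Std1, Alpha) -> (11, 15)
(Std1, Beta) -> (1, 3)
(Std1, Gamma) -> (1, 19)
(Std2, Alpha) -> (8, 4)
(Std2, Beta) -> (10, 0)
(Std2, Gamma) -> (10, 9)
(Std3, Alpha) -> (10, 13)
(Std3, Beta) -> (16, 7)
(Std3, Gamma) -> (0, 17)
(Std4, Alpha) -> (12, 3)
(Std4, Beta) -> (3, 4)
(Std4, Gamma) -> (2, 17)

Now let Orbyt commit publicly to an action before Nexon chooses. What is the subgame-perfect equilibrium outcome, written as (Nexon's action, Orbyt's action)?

(Std2, Gamma)

Work backward from Nexon's decision.
- Alpha → Nexon plays Std4 (best of 11, 8, 10, 12); Orbyt gets 3.
- Beta → Nexon plays Std3 (best of 1, 10, 16, 3); Orbyt gets 7.
- Gamma → Nexon plays Std2 (best of 1, 10, 0, 2); Orbyt gets 9.
Orbyt's induced payoffs are 3, 7, 9, so Orbyt commits to Gamma. Subgame-perfect outcome: (Std2, Gamma) with payoffs (10, 9).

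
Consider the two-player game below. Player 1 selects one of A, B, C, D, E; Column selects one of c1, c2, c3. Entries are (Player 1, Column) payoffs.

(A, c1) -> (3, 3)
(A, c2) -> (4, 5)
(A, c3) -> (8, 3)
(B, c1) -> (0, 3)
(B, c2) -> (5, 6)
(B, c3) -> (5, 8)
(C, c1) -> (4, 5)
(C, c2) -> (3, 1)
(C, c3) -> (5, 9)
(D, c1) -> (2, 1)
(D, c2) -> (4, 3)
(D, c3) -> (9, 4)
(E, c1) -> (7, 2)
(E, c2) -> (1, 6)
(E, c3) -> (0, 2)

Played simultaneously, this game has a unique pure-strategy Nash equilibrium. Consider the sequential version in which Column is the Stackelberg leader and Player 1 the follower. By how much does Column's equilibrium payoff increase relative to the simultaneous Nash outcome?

2

Player 1 best-responds to each possible Column move:
- c1: BR = E, leader payoff 2.
- c2: BR = B, leader payoff 6.
- c3: BR = D, leader payoff 4.
Among 2, 6, 4, the best is 6 at c2. Subgame-perfect outcome: (B, c2) with payoffs (5, 6).
For the simultaneous game, intersect best replies.
Player 1's best replies: c1→E; c2→B; c3→D.
Column's best replies: A→c2; B→c3; C→c3; D→c3; E→c2.
The unique mutual best reply is (D, c3), giving (9, 4).
Column's commitment gain: 6 − 4 = 2.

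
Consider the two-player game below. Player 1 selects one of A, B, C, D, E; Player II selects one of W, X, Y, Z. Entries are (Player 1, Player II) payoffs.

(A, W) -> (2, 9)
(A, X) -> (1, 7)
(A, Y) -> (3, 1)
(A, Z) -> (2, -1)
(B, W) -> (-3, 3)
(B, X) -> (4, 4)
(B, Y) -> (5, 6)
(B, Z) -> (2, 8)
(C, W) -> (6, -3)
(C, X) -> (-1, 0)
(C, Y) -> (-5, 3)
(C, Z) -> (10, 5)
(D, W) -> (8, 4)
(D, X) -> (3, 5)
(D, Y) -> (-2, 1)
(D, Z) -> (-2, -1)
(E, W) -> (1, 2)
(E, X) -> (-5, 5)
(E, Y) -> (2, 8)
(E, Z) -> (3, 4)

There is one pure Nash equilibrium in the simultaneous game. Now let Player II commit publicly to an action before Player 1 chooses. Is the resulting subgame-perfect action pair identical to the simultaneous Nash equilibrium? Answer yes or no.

no

Player 1 best-responds to each possible Player II move:
- W: BR = D, leader payoff 4.
- X: BR = B, leader payoff 4.
- Y: BR = B, leader payoff 6.
- Z: BR = C, leader payoff 5.
Among 4, 4, 6, 5, the best is 6 at Y. Subgame-perfect outcome: (B, Y) with payoffs (5, 6).
For the simultaneous game, intersect best replies.
Player 1's best replies: W→D; X→B; Y→B; Z→C.
Player II's best replies: A→W; B→Z; C→Z; D→X; E→Y.
The unique mutual best reply is (C, Z), giving (10, 5).
Sequential outcome (B, Y) differs from the Nash profile (C, Z).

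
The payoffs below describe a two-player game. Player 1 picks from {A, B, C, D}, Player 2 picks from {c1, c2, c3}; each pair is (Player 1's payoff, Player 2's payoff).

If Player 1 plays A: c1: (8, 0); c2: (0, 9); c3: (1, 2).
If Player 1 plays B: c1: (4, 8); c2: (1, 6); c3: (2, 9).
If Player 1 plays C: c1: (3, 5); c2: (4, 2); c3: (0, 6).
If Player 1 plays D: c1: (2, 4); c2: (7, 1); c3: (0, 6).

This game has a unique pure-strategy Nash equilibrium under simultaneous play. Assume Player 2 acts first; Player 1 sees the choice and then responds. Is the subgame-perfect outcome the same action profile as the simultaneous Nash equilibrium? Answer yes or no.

yes

Solve by backward induction (Player 2 leads).
- c1: BR = A, leader payoff 0.
- c2: BR = D, leader payoff 1.
- c3: BR = B, leader payoff 9.
Among 0, 1, 9, the best is 9 at c3. Subgame-perfect outcome: (B, c3) with payoffs (2, 9).
Now find the simultaneous Nash equilibrium.
Player 1's best replies: c1→A; c2→D; c3→B.
Player 2's best replies: A→c2; B→c3; C→c3; D→c3.
Only (B, c3) has each player best-responding; Nash payoffs (2, 9).
Sequential outcome (B, c3) coincides with the Nash profile (B, c3).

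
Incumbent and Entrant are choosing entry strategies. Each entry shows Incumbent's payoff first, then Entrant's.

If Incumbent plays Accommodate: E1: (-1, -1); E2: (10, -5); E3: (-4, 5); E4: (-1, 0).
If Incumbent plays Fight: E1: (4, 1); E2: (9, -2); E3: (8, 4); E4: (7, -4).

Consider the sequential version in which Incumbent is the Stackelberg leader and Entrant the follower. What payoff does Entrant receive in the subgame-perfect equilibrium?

Solve by backward induction (Incumbent leads).
- Accommodate → Entrant plays E3 (best of -1, -5, 5, 0); Incumbent gets -4.
- Fight → Entrant plays E3 (best of 1, -2, 4, -4); Incumbent gets 8.
Maximizing over -4, 8, Incumbent chooses Fight. Subgame-perfect outcome: (Fight, E3) with payoffs (8, 4).

4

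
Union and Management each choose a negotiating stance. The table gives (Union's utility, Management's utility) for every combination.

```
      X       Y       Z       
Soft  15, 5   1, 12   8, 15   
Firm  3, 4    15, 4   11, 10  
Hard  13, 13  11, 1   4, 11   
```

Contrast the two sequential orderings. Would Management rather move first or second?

second

If Union leads: Management's best replies are Soft→Z, Firm→Z, Hard→X; Union's induced payoffs 8, 11, 13; outcome (Hard, X), payoffs (13, 13).
If Management leads: Union's best replies are X→Soft, Y→Firm, Z→Firm; Management's induced payoffs 5, 4, 10; outcome (Firm, Z), payoffs (11, 10).
Management gets 10 moving first and 13 moving second, so Management prefers to move second.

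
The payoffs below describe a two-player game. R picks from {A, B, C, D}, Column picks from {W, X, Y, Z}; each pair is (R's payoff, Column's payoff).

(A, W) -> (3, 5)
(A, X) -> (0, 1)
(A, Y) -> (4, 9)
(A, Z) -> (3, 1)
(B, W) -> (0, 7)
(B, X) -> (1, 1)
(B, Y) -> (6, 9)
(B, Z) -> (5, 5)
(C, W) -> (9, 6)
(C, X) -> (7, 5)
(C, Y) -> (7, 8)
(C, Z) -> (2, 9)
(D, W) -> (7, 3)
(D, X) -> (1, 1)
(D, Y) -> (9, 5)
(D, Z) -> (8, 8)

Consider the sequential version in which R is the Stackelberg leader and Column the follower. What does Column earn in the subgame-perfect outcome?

8

Backward induction with R moving first.
- A: BR = Y, leader payoff 4.
- B: BR = Y, leader payoff 6.
- C: BR = Z, leader payoff 2.
- D: BR = Z, leader payoff 8.
Maximizing over 4, 6, 2, 8, R chooses D. Subgame-perfect outcome: (D, Z) with payoffs (8, 8).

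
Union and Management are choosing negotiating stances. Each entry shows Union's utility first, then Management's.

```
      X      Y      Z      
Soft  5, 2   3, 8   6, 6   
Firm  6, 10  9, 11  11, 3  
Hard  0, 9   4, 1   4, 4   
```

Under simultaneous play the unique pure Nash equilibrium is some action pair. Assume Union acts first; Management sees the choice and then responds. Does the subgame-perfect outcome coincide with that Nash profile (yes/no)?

Management best-responds to each possible Union move:
- Soft: BR = Y, leader payoff 3.
- Firm: BR = Y, leader payoff 9.
- Hard: BR = X, leader payoff 0.
Union's induced payoffs are 3, 9, 0, so Union commits to Firm. Subgame-perfect outcome: (Firm, Y) with payoffs (9, 11).
Now find the simultaneous Nash equilibrium.
Union's best replies: X→Firm; Y→Firm; Z→Firm.
Management's best replies: Soft→Y; Firm→Y; Hard→X.
Only (Firm, Y) has each player best-responding; Nash payoffs (9, 11).
Sequential outcome (Firm, Y) coincides with the Nash profile (Firm, Y).

yes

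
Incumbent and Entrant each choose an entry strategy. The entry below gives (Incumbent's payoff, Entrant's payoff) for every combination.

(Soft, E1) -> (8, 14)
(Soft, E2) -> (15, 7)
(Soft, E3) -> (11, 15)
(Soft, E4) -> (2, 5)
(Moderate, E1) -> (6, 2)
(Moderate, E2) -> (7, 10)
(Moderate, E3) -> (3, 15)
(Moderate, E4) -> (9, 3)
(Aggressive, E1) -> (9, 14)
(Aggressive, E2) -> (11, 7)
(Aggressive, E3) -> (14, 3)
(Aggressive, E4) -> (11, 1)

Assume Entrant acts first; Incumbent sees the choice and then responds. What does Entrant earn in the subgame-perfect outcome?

14

Work backward from Incumbent's decision.
- E1: Incumbent compares 8, 6, 9 and picks Aggressive; Entrant would get 14.
- E2: Incumbent compares 15, 7, 11 and picks Soft; Entrant would get 7.
- E3: Incumbent compares 11, 3, 14 and picks Aggressive; Entrant would get 3.
- E4: Incumbent compares 2, 9, 11 and picks Aggressive; Entrant would get 1.
Maximizing over 14, 7, 3, 1, Entrant chooses E1. Subgame-perfect outcome: (Aggressive, E1) with payoffs (9, 14).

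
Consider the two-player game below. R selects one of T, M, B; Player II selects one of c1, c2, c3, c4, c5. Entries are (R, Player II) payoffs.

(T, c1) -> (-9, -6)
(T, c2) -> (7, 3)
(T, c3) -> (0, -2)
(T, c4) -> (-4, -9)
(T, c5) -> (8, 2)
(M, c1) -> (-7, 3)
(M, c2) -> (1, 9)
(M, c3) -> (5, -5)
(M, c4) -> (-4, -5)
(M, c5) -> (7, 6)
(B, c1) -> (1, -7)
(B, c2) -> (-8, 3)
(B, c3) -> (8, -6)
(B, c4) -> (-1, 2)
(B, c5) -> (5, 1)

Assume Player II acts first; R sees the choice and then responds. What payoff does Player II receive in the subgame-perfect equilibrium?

Work backward from R's decision.
- c1 → R plays B (best of -9, -7, 1); Player II gets -7.
- c2 → R plays T (best of 7, 1, -8); Player II gets 3.
- c3 → R plays B (best of 0, 5, 8); Player II gets -6.
- c4 → R plays B (best of -4, -4, -1); Player II gets 2.
- c5 → R plays T (best of 8, 7, 5); Player II gets 2.
Maximizing over -7, 3, -6, 2, 2, Player II chooses c2. Subgame-perfect outcome: (T, c2) with payoffs (7, 3).

3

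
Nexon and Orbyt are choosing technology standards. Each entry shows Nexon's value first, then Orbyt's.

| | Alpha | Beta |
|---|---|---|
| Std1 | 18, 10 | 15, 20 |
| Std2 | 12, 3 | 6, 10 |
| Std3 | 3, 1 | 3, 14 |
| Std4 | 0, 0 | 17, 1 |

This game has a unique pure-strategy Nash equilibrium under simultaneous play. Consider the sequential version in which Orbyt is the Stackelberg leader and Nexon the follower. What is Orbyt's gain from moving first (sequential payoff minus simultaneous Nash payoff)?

9

Backward induction with Orbyt moving first.
- Alpha: BR = Std1, leader payoff 10.
- Beta: BR = Std4, leader payoff 1.
Among 10, 1, the best is 10 at Alpha. Subgame-perfect outcome: (Std1, Alpha) with payoffs (18, 10).
Now find the simultaneous Nash equilibrium.
Nexon's best replies: Alpha→Std1; Beta→Std4.
Orbyt's best replies: Std1→Beta; Std2→Beta; Std3→Beta; Std4→Beta.
The unique mutual best reply is (Std4, Beta), giving (17, 1).
Orbyt's commitment gain: 10 − 1 = 9.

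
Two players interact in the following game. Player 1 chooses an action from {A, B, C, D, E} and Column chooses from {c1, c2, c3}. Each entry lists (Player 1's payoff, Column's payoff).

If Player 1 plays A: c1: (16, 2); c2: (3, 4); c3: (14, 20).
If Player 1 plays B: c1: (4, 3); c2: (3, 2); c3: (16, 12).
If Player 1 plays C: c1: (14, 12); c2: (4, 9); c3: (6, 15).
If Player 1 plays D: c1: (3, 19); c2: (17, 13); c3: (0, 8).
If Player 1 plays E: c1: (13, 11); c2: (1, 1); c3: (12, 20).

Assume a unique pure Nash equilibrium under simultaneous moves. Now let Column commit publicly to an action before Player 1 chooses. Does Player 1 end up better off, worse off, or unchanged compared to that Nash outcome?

Backward induction with Column moving first.
- c1 → Player 1 plays A (best of 16, 4, 14, 3, 13); Column gets 2.
- c2 → Player 1 plays D (best of 3, 3, 4, 17, 1); Column gets 13.
- c3 → Player 1 plays B (best of 14, 16, 6, 0, 12); Column gets 12.
Among 2, 13, 12, the best is 13 at c2. Subgame-perfect outcome: (D, c2) with payoffs (17, 13).
Now find the simultaneous Nash equilibrium.
Player 1's best replies: c1→A; c2→D; c3→B.
Column's best replies: A→c3; B→c3; C→c3; D→c1; E→c3.
The unique mutual best reply is (B, c3), giving (16, 12).
Player 1 earns 17 sequentially versus 16 at the Nash outcome: better off.

better off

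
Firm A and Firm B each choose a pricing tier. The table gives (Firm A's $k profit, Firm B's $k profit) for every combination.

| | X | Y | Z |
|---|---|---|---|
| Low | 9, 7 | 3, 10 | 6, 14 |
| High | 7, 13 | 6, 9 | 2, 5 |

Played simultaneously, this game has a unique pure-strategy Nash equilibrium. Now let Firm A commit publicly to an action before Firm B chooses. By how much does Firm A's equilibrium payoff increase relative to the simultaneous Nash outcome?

Solve by backward induction (Firm A leads).
- Low: Firm B compares 7, 10, 14 and picks Z; Firm A would get 6.
- High: Firm B compares 13, 9, 5 and picks X; Firm A would get 7.
Among 6, 7, the best is 7 at High. Subgame-perfect outcome: (High, X) with payoffs (7, 13).
Under simultaneous play:
Firm A's best replies: X→Low; Y→High; Z→Low.
Firm B's best replies: Low→Z; High→X.
The unique mutual best reply is (Low, Z), giving (6, 14).
Firm A's commitment gain: 7 − 6 = 1.

1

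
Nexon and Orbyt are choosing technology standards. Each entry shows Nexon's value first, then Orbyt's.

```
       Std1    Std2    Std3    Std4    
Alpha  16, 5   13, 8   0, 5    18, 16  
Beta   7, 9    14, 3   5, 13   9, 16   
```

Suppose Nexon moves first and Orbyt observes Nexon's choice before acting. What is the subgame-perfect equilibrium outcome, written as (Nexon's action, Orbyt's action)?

(Alpha, Std4)

Backward induction with Nexon moving first.
- Alpha: Orbyt compares 5, 8, 5, 16 and picks Std4; Nexon would get 18.
- Beta: Orbyt compares 9, 3, 13, 16 and picks Std4; Nexon would get 9.
Nexon's induced payoffs are 18, 9, so Nexon commits to Alpha. Subgame-perfect outcome: (Alpha, Std4) with payoffs (18, 16).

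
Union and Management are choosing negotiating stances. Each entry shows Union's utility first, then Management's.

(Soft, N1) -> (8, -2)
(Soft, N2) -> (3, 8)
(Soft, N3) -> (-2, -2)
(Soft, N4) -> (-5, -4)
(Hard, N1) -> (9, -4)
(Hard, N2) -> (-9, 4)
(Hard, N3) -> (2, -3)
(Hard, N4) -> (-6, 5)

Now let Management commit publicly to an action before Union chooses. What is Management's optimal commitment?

N2

Work backward from Union's decision.
- N1: Union compares 8, 9 and picks Hard; Management would get -4.
- N2: Union compares 3, -9 and picks Soft; Management would get 8.
- N3: Union compares -2, 2 and picks Hard; Management would get -3.
- N4: Union compares -5, -6 and picks Soft; Management would get -4.
Maximizing over -4, 8, -3, -4, Management chooses N2. Subgame-perfect outcome: (Soft, N2) with payoffs (3, 8).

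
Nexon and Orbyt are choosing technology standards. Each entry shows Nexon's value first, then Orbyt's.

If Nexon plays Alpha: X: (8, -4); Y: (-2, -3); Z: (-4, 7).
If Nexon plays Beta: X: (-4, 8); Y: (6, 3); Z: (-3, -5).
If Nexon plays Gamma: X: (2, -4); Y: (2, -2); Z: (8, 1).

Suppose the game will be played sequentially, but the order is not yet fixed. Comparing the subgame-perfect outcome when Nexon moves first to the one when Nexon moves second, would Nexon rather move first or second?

If Nexon leads: Orbyt's best replies are Alpha→Z, Beta→X, Gamma→Z; Nexon's induced payoffs -4, -4, 8; outcome (Gamma, Z), payoffs (8, 1).
If Orbyt leads: Nexon's best replies are X→Alpha, Y→Beta, Z→Gamma; Orbyt's induced payoffs -4, 3, 1; outcome (Beta, Y), payoffs (6, 3).
Nexon gets 8 moving first and 6 moving second, so Nexon prefers to move first.

first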